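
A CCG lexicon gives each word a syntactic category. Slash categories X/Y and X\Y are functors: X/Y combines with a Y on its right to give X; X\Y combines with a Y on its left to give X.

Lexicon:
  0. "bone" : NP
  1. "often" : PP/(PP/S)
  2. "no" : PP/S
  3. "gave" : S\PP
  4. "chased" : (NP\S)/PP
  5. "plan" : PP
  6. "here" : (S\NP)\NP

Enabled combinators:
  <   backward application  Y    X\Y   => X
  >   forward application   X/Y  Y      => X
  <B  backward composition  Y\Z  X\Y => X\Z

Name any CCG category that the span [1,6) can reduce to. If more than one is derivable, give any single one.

[0,7] S   <
  [0,1] "bone" : NP
  [1,7] S\NP   <
    [1,6] NP   <
      [1,4] S   <
        [1,3] PP   >
          [1,2] "often" : PP/(PP/S)
          [2,3] "no" : PP/S
        [3,4] "gave" : S\PP
      [4,6] NP\S   >
        [4,5] "chased" : (NP\S)/PP
        [5,6] "plan" : PP
    [6,7] "here" : (S\NP)\NP

NP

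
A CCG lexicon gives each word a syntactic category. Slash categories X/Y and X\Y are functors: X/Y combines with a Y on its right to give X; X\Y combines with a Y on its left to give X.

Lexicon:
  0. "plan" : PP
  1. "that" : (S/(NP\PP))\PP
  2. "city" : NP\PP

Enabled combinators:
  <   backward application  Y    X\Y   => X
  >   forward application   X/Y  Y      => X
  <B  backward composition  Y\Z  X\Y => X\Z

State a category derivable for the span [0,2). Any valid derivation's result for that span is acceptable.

[0,3] S   >
  [0,2] S/(NP\PP)   <
    [0,1] "plan" : PP
    [1,2] "that" : (S/(NP\PP))\PP
  [2,3] "city" : NP\PP

S/(NP\PP)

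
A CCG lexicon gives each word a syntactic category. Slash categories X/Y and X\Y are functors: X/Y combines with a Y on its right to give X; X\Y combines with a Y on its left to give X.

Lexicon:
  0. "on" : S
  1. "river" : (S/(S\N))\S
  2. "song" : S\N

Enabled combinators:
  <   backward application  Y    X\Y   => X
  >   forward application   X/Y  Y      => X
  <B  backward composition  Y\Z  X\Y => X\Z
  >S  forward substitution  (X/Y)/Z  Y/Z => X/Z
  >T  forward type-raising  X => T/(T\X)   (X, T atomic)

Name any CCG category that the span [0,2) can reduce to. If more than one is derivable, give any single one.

S/(S\N)

[0,3] S   >
  [0,2] S/(S\N)   <
    [0,1] "on" : S
    [1,2] "river" : (S/(S\N))\S
  [2,3] "song" : S\N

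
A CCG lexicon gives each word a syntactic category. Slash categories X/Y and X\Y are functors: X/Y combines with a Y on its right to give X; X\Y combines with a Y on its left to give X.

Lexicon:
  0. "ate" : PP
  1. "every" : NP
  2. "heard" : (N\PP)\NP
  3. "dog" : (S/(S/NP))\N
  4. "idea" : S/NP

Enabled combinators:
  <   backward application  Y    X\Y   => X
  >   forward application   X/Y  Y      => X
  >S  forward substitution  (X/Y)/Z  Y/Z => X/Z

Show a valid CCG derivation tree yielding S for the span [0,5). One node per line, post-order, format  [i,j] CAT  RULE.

[0,1] PP  lex  "ate"
[1,2] NP  lex  "every"
[2,3] (N\PP)\NP  lex  "heard"
[1,3] N\PP  <  k=2
[0,3] N  <  k=1
[3,4] (S/(S/NP))\N  lex  "dog"
[0,4] S/(S/NP)  <  k=3
[4,5] S/NP  lex  "idea"
[0,5] S  >  k=4

[0,5] S   >
  [0,4] S/(S/NP)   <
    [0,3] N   <
      [0,1] "ate" : PP
      [1,3] N\PP   <
        [1,2] "every" : NP
        [2,3] "heard" : (N\PP)\NP
    [3,4] "dog" : (S/(S/NP))\N
  [4,5] "idea" : S/NP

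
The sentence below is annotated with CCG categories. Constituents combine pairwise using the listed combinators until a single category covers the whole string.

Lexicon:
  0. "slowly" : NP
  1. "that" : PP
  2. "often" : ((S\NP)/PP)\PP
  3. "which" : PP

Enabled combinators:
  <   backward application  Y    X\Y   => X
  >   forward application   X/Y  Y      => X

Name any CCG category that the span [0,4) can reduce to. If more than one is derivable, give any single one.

S

[0,4] S   <
  [0,1] "slowly" : NP
  [1,4] S\NP   >
    [1,3] (S\NP)/PP   <
      [1,2] "that" : PP
      [2,3] "often" : ((S\NP)/PP)\PP
    [3,4] "which" : PP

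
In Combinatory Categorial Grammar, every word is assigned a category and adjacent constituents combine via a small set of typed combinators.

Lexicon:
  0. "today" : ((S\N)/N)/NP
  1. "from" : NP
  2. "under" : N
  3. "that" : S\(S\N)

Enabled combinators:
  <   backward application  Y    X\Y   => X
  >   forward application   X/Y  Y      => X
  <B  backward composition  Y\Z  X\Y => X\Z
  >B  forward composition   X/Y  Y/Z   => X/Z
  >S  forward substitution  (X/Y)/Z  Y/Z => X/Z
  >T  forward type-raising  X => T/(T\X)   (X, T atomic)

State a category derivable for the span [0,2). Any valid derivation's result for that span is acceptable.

[0,4] S   <
  [0,3] S\N   >
    [0,2] (S\N)/N   >
      [0,1] "today" : ((S\N)/N)/NP
      [1,2] "from" : NP
    [2,3] "under" : N
  [3,4] "that" : S\(S\N)

(S\N)/N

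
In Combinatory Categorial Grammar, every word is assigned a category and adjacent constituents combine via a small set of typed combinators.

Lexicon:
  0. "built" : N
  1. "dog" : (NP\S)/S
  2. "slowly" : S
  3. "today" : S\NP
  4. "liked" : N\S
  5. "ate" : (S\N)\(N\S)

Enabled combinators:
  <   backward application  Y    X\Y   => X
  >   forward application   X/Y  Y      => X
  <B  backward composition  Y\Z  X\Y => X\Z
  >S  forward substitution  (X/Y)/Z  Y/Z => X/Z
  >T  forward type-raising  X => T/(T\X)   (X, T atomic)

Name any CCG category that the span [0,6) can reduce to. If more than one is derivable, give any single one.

[0,6] S   <
  [0,1] "built" : N
  [1,6] S\N   <
    [1,5] N\S   <B
      [1,3] NP\S   >
        [1,2] "dog" : (NP\S)/S
        [2,3] "slowly" : S
      [3,5] N\NP   <B
        [3,4] "today" : S\NP
        [4,5] "liked" : N\S
    [5,6] "ate" : (S\N)\(N\S)

S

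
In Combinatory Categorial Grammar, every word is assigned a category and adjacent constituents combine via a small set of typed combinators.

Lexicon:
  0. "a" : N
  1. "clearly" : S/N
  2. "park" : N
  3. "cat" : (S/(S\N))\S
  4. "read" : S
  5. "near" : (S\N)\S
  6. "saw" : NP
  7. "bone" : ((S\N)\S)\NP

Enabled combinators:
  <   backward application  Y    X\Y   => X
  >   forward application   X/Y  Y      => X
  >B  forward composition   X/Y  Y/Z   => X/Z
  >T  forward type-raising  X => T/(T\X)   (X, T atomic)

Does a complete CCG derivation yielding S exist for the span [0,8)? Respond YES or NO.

[0,8] S   >
  [0,1] S/(S\N)   >T
    [0,1] "a" : N
  [1,8] S\N   <
    [1,6] S   >
      [1,4] S/(S\N)   <
        [1,3] S   >
          [1,2] "clearly" : S/N
          [2,3] "park" : N
        [3,4] "cat" : (S/(S\N))\S
      [4,6] S\N   <
        [4,5] "read" : S
        [5,6] "near" : (S\N)\S
    [6,8] (S\N)\S   <
      [6,7] "saw" : NP
      [7,8] "bone" : ((S\N)\S)\NP

YES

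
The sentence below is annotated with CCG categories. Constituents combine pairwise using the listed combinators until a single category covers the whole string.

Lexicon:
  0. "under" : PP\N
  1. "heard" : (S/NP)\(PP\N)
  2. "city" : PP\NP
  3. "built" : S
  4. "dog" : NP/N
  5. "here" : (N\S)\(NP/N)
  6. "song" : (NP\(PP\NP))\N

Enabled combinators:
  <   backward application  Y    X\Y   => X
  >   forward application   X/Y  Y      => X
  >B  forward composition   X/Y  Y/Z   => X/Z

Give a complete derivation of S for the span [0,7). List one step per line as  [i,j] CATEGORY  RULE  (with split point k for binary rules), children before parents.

[0,1] PP\N  lex  "under"
[1,2] (S/NP)\(PP\N)  lex  "heard"
[0,2] S/NP  <  k=1
[2,3] PP\NP  lex  "city"
[3,4] S  lex  "built"
[4,5] NP/N  lex  "dog"
[5,6] (N\S)\(NP/N)  lex  "here"
[4,6] N\S  <  k=5
[3,6] N  <  k=4
[6,7] (NP\(PP\NP))\N  lex  "song"
[3,7] NP\(PP\NP)  <  k=6
[2,7] NP  <  k=3
[0,7] S  >  k=2

[0,7] S   >
  [0,2] S/NP   <
    [0,1] "under" : PP\N
    [1,2] "heard" : (S/NP)\(PP\N)
  [2,7] NP   <
    [2,3] "city" : PP\NP
    [3,7] NP\(PP\NP)   <
      [3,6] N   <
        [3,4] "built" : S
        [4,6] N\S   <
          [4,5] "dog" : NP/N
          [5,6] "here" : (N\S)\(NP/N)
      [6,7] "song" : (NP\(PP\NP))\N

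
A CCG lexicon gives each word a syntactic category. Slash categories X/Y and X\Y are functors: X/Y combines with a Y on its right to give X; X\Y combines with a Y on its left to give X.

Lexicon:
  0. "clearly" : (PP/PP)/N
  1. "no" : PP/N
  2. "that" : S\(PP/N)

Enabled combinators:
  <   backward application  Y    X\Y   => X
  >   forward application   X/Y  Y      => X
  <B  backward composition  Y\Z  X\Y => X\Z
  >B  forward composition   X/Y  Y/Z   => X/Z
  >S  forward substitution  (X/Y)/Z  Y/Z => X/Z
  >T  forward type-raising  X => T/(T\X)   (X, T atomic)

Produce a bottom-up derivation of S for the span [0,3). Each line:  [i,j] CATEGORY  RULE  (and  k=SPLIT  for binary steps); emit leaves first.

[0,3] S   <
  [0,2] PP/N   >S
    [0,1] "clearly" : (PP/PP)/N
    [1,2] "no" : PP/N
  [2,3] "that" : S\(PP/N)

[0,1] (PP/PP)/N  lex  "clearly"
[1,2] PP/N  lex  "no"
[0,2] PP/N  >S  k=1
[2,3] S\(PP/N)  lex  "that"
[0,3] S  <  k=2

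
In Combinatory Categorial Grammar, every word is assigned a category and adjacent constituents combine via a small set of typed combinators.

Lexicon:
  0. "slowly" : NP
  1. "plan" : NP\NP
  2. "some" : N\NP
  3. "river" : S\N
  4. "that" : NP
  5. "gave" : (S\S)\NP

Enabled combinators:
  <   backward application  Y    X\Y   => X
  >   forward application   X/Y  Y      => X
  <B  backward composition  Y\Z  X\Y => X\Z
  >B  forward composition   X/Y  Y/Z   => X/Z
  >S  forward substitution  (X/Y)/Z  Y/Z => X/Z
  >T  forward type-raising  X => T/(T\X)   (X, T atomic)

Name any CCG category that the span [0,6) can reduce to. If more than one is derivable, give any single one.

[0,6] S   >
  [0,1] S/(S\NP)   >T
    [0,1] "slowly" : NP
  [1,6] S\NP   <B
    [1,4] S\NP   <B
      [1,2] "plan" : NP\NP
      [2,4] S\NP   <B
        [2,3] "some" : N\NP
        [3,4] "river" : S\N
    [4,6] S\S   <
      [4,5] "that" : NP
      [5,6] "gave" : (S\S)\NP

S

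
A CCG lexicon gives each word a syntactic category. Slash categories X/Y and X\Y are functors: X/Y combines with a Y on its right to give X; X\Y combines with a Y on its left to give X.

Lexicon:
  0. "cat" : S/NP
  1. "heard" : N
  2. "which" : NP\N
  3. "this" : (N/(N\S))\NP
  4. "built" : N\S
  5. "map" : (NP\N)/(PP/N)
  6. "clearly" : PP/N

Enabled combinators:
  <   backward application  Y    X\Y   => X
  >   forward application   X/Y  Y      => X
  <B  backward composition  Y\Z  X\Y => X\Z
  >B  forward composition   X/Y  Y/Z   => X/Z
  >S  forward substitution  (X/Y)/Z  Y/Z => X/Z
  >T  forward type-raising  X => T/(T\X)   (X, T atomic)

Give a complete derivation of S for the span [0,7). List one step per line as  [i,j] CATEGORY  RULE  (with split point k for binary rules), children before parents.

[0,1] S/NP  lex  "cat"
[1,2] N  lex  "heard"
[1,2] NP/(NP\N)  >T
[2,3] NP\N  lex  "which"
[1,3] NP  >  k=2
[3,4] (N/(N\S))\NP  lex  "this"
[1,4] N/(N\S)  <  k=3
[4,5] N\S  lex  "built"
[1,5] N  >  k=4
[5,6] (NP\N)/(PP/N)  lex  "map"
[6,7] PP/N  lex  "clearly"
[5,7] NP\N  >  k=6
[1,7] NP  <  k=5
[0,7] S  >  k=1

[0,7] S   >
  [0,1] "cat" : S/NP
  [1,7] NP   <
    [1,5] N   >
      [1,4] N/(N\S)   <
        [1,3] NP   >
          [1,2] NP/(NP\N)   >T
            [1,2] "heard" : N
          [2,3] "which" : NP\N
        [3,4] "this" : (N/(N\S))\NP
      [4,5] "built" : N\S
    [5,7] NP\N   >
      [5,6] "map" : (NP\N)/(PP/N)
      [6,7] "clearly" : PP/N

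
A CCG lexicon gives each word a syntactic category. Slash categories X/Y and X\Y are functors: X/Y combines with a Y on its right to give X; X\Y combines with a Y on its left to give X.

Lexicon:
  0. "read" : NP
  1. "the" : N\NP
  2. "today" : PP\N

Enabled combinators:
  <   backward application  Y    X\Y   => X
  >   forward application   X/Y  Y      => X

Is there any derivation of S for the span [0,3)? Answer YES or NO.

NO

NP N\NP PP\N
CKY chart[0,3] = {PP}; S ∉ chart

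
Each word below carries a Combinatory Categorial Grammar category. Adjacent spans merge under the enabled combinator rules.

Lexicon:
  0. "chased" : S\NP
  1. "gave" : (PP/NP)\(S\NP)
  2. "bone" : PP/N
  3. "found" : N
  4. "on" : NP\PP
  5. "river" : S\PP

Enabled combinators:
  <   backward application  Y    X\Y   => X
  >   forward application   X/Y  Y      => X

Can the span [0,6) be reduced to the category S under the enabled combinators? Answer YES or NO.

[0,6] S   <
  [0,5] PP   >
    [0,2] PP/NP   <
      [0,1] "chased" : S\NP
      [1,2] "gave" : (PP/NP)\(S\NP)
    [2,5] NP   <
      [2,4] PP   >
        [2,3] "bone" : PP/N
        [3,4] "found" : N
      [4,5] "on" : NP\PP
  [5,6] "river" : S\PP

YES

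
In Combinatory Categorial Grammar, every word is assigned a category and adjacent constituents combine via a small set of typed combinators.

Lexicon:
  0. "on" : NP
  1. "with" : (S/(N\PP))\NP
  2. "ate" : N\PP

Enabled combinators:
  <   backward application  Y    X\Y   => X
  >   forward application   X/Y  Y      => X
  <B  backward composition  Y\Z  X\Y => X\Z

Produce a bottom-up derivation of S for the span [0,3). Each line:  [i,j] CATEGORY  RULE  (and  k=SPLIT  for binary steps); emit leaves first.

[0,3] S   >
  [0,2] S/(N\PP)   <
    [0,1] "on" : NP
    [1,2] "with" : (S/(N\PP))\NP
  [2,3] "ate" : N\PP

[0,1] NP  lex  "on"
[1,2] (S/(N\PP))\NP  lex  "with"
[0,2] S/(N\PP)  <  k=1
[2,3] N\PP  lex  "ate"
[0,3] S  >  k=2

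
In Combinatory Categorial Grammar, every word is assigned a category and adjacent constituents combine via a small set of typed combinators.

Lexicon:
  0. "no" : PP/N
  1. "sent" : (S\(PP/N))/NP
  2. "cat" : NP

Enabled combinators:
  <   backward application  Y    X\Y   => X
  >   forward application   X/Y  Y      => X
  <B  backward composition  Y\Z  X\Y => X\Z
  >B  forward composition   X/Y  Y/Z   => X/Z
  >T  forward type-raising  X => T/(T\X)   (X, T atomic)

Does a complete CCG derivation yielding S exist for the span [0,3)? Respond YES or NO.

[0,3] S   <
  [0,1] "no" : PP/N
  [1,3] S\(PP/N)   >
    [1,2] "sent" : (S\(PP/N))/NP
    [2,3] "cat" : NP

YES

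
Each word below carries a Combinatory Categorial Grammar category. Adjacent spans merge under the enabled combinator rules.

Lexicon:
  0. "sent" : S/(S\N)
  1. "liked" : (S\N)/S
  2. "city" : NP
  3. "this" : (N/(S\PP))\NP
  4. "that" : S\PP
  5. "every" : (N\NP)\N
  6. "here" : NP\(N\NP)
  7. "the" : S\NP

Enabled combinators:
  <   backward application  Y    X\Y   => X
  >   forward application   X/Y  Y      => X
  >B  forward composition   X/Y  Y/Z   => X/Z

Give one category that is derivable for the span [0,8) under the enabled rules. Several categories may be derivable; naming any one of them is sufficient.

S

[0,8] S   >
  [0,1] "sent" : S/(S\N)
  [1,8] S\N   >
    [1,2] "liked" : (S\N)/S
    [2,8] S   <
      [2,7] NP   <
        [2,6] N\NP   <
          [2,5] N   >
            [2,4] N/(S\PP)   <
              [2,3] "city" : NP
              [3,4] "this" : (N/(S\PP))\NP
            [4,5] "that" : S\PP
          [5,6] "every" : (N\NP)\N
        [6,7] "here" : NP\(N\NP)
      [7,8] "the" : S\NP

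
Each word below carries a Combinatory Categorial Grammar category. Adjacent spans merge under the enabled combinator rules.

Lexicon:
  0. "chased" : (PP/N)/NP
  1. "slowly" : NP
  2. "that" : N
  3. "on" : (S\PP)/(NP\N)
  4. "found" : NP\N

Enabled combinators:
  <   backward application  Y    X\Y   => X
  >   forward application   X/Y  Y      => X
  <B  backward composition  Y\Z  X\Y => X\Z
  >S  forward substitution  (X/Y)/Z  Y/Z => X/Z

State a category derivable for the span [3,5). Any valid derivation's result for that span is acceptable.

S\PP

[0,5] S   <
  [0,3] PP   >
    [0,2] PP/N   >
      [0,1] "chased" : (PP/N)/NP
      [1,2] "slowly" : NP
    [2,3] "that" : N
  [3,5] S\PP   >
    [3,4] "on" : (S\PP)/(NP\N)
    [4,5] "found" : NP\N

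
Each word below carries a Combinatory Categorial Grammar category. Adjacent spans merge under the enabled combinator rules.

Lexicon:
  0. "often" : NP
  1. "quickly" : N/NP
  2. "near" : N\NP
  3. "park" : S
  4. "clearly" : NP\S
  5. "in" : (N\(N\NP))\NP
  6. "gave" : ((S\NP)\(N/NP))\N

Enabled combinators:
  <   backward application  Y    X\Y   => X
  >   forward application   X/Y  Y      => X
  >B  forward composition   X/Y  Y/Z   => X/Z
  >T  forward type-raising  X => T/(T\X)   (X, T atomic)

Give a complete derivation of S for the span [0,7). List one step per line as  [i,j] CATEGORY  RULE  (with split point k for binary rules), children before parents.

[0,1] NP  lex  "often"
[1,2] N/NP  lex  "quickly"
[2,3] N\NP  lex  "near"
[3,4] S  lex  "park"
[4,5] NP\S  lex  "clearly"
[3,5] NP  <  k=4
[5,6] (N\(N\NP))\NP  lex  "in"
[3,6] N\(N\NP)  <  k=5
[2,6] N  <  k=3
[6,7] ((S\NP)\(N/NP))\N  lex  "gave"
[2,7] (S\NP)\(N/NP)  <  k=6
[1,7] S\NP  <  k=2
[0,7] S  <  k=1

[0,7] S   <
  [0,1] "often" : NP
  [1,7] S\NP   <
    [1,2] "quickly" : N/NP
    [2,7] (S\NP)\(N/NP)   <
      [2,6] N   <
        [2,3] "near" : N\NP
        [3,6] N\(N\NP)   <
          [3,5] NP   <
            [3,4] "park" : S
            [4,5] "clearly" : NP\S
          [5,6] "in" : (N\(N\NP))\NP
      [6,7] "gave" : ((S\NP)\(N/NP))\N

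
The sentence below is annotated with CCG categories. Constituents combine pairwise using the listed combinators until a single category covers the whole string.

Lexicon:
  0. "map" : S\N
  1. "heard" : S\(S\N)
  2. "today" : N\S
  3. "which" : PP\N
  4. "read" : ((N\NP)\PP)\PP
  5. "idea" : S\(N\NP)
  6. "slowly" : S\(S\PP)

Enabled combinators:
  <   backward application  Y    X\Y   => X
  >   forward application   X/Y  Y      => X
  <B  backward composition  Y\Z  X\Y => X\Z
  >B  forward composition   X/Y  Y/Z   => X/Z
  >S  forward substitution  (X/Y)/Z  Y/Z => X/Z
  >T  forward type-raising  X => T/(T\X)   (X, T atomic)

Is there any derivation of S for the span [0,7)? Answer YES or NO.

YES

[0,7] S   <
  [0,6] S\PP   <B
    [0,5] (N\NP)\PP   <
      [0,4] PP   <
        [0,3] N   <
          [0,2] S   <
            [0,1] "map" : S\N
            [1,2] "heard" : S\(S\N)
          [2,3] "today" : N\S
        [3,4] "which" : PP\N
      [4,5] "read" : ((N\NP)\PP)\PP
    [5,6] "idea" : S\(N\NP)
  [6,7] "slowly" : S\(S\PP)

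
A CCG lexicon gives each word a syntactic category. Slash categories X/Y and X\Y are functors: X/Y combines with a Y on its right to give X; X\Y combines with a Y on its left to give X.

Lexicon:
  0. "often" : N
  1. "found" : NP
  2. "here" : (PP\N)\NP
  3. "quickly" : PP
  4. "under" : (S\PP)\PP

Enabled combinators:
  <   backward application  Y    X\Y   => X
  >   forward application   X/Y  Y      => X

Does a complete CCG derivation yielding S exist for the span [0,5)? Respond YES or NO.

YES

[0,5] S   <
  [0,3] PP   <
    [0,1] "often" : N
    [1,3] PP\N   <
      [1,2] "found" : NP
      [2,3] "here" : (PP\N)\NP
  [3,5] S\PP   <
    [3,4] "quickly" : PP
    [4,5] "under" : (S\PP)\PP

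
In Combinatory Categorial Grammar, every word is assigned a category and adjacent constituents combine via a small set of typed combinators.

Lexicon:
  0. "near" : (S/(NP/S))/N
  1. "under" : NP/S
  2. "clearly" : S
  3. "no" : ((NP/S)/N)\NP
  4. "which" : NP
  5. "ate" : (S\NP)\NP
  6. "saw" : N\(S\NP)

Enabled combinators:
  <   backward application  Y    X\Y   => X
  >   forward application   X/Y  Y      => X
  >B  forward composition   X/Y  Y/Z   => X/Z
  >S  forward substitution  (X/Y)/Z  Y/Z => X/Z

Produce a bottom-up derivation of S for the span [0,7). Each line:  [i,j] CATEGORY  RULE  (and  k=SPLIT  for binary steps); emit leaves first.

[0,7] S   >
  [0,4] S/N   >S
    [0,1] "near" : (S/(NP/S))/N
    [1,4] (NP/S)/N   <
      [1,3] NP   >
        [1,2] "under" : NP/S
        [2,3] "clearly" : S
      [3,4] "no" : ((NP/S)/N)\NP
  [4,7] N   <
    [4,6] S\NP   <
      [4,5] "which" : NP
      [5,6] "ate" : (S\NP)\NP
    [6,7] "saw" : N\(S\NP)

[0,1] (S/(NP/S))/N  lex  "near"
[1,2] NP/S  lex  "under"
[2,3] S  lex  "clearly"
[1,3] NP  >  k=2
[3,4] ((NP/S)/N)\NP  lex  "no"
[1,4] (NP/S)/N  <  k=3
[0,4] S/N  >S  k=1
[4,5] NP  lex  "which"
[5,6] (S\NP)\NP  lex  "ate"
[4,6] S\NP  <  k=5
[6,7] N\(S\NP)  lex  "saw"
[4,7] N  <  k=6
[0,7] S  >  k=4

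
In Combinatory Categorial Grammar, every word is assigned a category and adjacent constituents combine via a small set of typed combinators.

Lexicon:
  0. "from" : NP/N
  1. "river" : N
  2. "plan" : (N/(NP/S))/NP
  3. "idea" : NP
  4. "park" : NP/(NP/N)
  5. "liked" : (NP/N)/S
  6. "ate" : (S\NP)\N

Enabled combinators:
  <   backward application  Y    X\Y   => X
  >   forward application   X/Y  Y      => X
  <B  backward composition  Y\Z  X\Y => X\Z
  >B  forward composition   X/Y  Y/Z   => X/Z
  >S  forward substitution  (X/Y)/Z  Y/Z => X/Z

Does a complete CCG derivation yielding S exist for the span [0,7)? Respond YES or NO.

YES

[0,7] S   <
  [0,2] NP   >
    [0,1] "from" : NP/N
    [1,2] "river" : N
  [2,7] S\NP   <
    [2,6] N   >
      [2,4] N/(NP/S)   >
        [2,3] "plan" : (N/(NP/S))/NP
        [3,4] "idea" : NP
      [4,6] NP/S   >B
        [4,5] "park" : NP/(NP/N)
        [5,6] "liked" : (NP/N)/S
    [6,7] "ate" : (S\NP)\N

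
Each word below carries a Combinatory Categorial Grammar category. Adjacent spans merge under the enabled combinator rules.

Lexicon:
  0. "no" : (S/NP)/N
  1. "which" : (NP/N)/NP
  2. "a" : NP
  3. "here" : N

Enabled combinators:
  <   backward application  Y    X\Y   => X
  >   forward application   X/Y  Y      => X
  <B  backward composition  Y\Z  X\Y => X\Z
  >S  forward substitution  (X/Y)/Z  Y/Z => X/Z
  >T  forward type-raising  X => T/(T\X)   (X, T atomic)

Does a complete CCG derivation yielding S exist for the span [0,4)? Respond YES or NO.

[0,4] S   >
  [0,3] S/N   >S
    [0,1] "no" : (S/NP)/N
    [1,3] NP/N   >
      [1,2] "which" : (NP/N)/NP
      [2,3] "a" : NP
  [3,4] "here" : N

YES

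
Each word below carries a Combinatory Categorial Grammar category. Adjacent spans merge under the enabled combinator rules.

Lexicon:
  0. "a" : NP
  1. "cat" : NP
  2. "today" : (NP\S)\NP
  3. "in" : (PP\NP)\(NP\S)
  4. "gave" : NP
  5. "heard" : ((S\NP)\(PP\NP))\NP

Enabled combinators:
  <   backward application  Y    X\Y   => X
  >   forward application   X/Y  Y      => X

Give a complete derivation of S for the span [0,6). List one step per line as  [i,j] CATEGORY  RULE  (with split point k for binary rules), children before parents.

[0,6] S   <
  [0,1] "a" : NP
  [1,6] S\NP   <
    [1,4] PP\NP   <
      [1,3] NP\S   <
        [1,2] "cat" : NP
        [2,3] "today" : (NP\S)\NP
      [3,4] "in" : (PP\NP)\(NP\S)
    [4,6] (S\NP)\(PP\NP)   <
      [4,5] "gave" : NP
      [5,6] "heard" : ((S\NP)\(PP\NP))\NP

[0,1] NP  lex  "a"
[1,2] NP  lex  "cat"
[2,3] (NP\S)\NP  lex  "today"
[1,3] NP\S  <  k=2
[3,4] (PP\NP)\(NP\S)  lex  "in"
[1,4] PP\NP  <  k=3
[4,5] NP  lex  "gave"
[5,6] ((S\NP)\(PP\NP))\NP  lex  "heard"
[4,6] (S\NP)\(PP\NP)  <  k=5
[1,6] S\NP  <  k=4
[0,6] S  <  k=1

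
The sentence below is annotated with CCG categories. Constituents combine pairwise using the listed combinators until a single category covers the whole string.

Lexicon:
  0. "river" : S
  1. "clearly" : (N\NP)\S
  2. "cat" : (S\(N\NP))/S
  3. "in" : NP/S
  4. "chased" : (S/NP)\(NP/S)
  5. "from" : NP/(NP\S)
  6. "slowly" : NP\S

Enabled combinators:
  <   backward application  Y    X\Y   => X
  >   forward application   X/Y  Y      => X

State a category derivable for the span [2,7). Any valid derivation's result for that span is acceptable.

[0,7] S   <
  [0,2] N\NP   <
    [0,1] "river" : S
    [1,2] "clearly" : (N\NP)\S
  [2,7] S\(N\NP)   >
    [2,3] "cat" : (S\(N\NP))/S
    [3,7] S   >
      [3,5] S/NP   <
        [3,4] "in" : NP/S
        [4,5] "chased" : (S/NP)\(NP/S)
      [5,7] NP   >
        [5,6] "from" : NP/(NP\S)
        [6,7] "slowly" : NP\S

S\(N\NP)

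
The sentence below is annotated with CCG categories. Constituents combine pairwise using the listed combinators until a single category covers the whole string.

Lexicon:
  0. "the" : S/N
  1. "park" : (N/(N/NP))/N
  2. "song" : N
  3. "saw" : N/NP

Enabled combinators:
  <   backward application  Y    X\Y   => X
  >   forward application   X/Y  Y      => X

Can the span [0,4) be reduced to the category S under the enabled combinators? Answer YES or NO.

[0,4] S   >
  [0,1] "the" : S/N
  [1,4] N   >
    [1,3] N/(N/NP)   >
      [1,2] "park" : (N/(N/NP))/N
      [2,3] "song" : N
    [3,4] "saw" : N/NP

YES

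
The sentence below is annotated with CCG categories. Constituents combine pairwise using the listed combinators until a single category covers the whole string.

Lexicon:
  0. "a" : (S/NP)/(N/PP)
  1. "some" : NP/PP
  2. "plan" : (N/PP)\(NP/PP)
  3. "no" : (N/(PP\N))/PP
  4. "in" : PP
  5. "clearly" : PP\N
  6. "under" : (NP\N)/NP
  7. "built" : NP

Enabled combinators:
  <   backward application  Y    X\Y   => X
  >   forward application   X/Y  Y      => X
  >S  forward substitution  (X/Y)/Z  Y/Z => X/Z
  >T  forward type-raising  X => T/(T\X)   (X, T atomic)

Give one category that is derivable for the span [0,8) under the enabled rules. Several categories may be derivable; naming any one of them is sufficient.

[0,8] S   >
  [0,3] S/NP   >
    [0,1] "a" : (S/NP)/(N/PP)
    [1,3] N/PP   <
      [1,2] "some" : NP/PP
      [2,3] "plan" : (N/PP)\(NP/PP)
  [3,8] NP   <
    [3,6] N   >
      [3,5] N/(PP\N)   >
        [3,4] "no" : (N/(PP\N))/PP
        [4,5] "in" : PP
      [5,6] "clearly" : PP\N
    [6,8] NP\N   >
      [6,7] "under" : (NP\N)/NP
      [7,8] "built" : NP

S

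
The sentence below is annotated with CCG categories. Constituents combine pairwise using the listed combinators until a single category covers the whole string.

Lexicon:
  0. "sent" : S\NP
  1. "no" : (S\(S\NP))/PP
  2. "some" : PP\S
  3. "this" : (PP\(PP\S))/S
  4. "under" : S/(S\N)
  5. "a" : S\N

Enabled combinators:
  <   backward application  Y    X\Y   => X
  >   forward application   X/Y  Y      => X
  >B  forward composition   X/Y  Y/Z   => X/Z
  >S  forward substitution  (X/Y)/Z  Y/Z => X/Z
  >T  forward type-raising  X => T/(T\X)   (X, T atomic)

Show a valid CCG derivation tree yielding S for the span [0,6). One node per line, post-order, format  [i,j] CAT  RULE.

[0,6] S   <
  [0,1] "sent" : S\NP
  [1,6] S\(S\NP)   >
    [1,2] "no" : (S\(S\NP))/PP
    [2,6] PP   <
      [2,3] "some" : PP\S
      [3,6] PP\(PP\S)   >
        [3,4] "this" : (PP\(PP\S))/S
        [4,6] S   >
          [4,5] "under" : S/(S\N)
          [5,6] "a" : S\N

[0,1] S\NP  lex  "sent"
[1,2] (S\(S\NP))/PP  lex  "no"
[2,3] PP\S  lex  "some"
[3,4] (PP\(PP\S))/S  lex  "this"
[4,5] S/(S\N)  lex  "under"
[5,6] S\N  lex  "a"
[4,6] S  >  k=5
[3,6] PP\(PP\S)  >  k=4
[2,6] PP  <  k=3
[1,6] S\(S\NP)  >  k=2
[0,6] S  <  k=1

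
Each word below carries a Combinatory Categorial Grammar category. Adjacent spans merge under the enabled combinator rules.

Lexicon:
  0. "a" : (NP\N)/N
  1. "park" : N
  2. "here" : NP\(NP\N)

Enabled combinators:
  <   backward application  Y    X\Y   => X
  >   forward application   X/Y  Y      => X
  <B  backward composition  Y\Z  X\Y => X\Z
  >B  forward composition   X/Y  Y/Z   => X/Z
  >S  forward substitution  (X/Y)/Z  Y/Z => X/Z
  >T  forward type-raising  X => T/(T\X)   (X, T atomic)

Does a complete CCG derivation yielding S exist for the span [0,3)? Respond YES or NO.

(NP\N)/N N NP\(NP\N)
CKY chart[0,3] = {N/(N\NP), NP, NP/(NP\NP), PP/(PP\NP), S/(S\NP)}; S ∉ chart

NO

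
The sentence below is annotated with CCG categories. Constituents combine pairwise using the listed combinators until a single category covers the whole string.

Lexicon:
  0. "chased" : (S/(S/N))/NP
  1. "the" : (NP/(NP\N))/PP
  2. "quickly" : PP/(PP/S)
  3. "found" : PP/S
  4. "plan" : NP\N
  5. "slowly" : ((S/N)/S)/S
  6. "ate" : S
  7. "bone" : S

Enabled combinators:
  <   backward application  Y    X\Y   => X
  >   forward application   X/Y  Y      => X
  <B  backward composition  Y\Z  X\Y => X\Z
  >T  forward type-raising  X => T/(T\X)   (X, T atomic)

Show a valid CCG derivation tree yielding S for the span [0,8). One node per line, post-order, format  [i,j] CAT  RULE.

[0,8] S   >
  [0,5] S/(S/N)   >
    [0,1] "chased" : (S/(S/N))/NP
    [1,5] NP   >
      [1,4] NP/(NP\N)   >
        [1,2] "the" : (NP/(NP\N))/PP
        [2,4] PP   >
          [2,3] "quickly" : PP/(PP/S)
          [3,4] "found" : PP/S
      [4,5] "plan" : NP\N
  [5,8] S/N   >
    [5,7] (S/N)/S   >
      [5,6] "slowly" : ((S/N)/S)/S
      [6,7] "ate" : S
    [7,8] "bone" : S

[0,1] (S/(S/N))/NP  lex  "chased"
[1,2] (NP/(NP\N))/PP  lex  "the"
[2,3] PP/(PP/S)  lex  "quickly"
[3,4] PP/S  lex  "found"
[2,4] PP  >  k=3
[1,4] NP/(NP\N)  >  k=2
[4,5] NP\N  lex  "plan"
[1,5] NP  >  k=4
[0,5] S/(S/N)  >  k=1
[5,6] ((S/N)/S)/S  lex  "slowly"
[6,7] S  lex  "ate"
[5,7] (S/N)/S  >  k=6
[7,8] S  lex  "bone"
[5,8] S/N  >  k=7
[0,8] S  >  k=5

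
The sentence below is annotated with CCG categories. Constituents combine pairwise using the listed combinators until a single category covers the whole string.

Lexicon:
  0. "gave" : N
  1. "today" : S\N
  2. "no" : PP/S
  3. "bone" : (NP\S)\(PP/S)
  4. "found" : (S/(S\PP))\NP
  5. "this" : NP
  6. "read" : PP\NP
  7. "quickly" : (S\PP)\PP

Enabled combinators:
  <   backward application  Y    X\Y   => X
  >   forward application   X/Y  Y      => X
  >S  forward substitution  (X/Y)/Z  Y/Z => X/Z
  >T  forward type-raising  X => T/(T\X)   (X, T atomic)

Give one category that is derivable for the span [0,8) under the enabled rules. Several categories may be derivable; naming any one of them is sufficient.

[0,8] S   >
  [0,5] S/(S\PP)   <
    [0,4] NP   <
      [0,2] S   >
        [0,1] S/(S\N)   >T
          [0,1] "gave" : N
        [1,2] "today" : S\N
      [2,4] NP\S   <
        [2,3] "no" : PP/S
        [3,4] "bone" : (NP\S)\(PP/S)
    [4,5] "found" : (S/(S\PP))\NP
  [5,8] S\PP   <
    [5,7] PP   >
      [5,6] PP/(PP\NP)   >T
        [5,6] "this" : NP
      [6,7] "read" : PP\NP
    [7,8] "quickly" : (S\PP)\PP

S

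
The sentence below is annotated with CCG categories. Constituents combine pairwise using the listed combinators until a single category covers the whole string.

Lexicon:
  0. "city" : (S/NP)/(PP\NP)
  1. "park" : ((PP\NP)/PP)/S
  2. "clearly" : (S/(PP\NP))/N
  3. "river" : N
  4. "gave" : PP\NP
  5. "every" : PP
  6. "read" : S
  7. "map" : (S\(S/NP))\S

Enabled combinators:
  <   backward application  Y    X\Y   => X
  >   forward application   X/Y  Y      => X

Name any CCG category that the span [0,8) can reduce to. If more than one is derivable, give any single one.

S

[0,8] S   <
  [0,6] S/NP   >
    [0,1] "city" : (S/NP)/(PP\NP)
    [1,6] PP\NP   >
      [1,5] (PP\NP)/PP   >
        [1,2] "park" : ((PP\NP)/PP)/S
        [2,5] S   >
          [2,4] S/(PP\NP)   >
            [2,3] "clearly" : (S/(PP\NP))/N
            [3,4] "river" : N
          [4,5] "gave" : PP\NP
      [5,6] "every" : PP
  [6,8] S\(S/NP)   <
    [6,7] "read" : S
    [7,8] "map" : (S\(S/NP))\S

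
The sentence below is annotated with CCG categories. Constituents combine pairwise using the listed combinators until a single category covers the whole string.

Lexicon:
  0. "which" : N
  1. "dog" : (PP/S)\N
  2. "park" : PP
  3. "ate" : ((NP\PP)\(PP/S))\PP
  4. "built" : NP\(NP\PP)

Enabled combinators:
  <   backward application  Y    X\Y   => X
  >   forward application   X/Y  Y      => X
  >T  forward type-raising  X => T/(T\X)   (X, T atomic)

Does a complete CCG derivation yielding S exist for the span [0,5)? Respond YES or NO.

NO

N (PP/S)\N PP ((NP\PP)\(PP/S))\PP NP\(NP\PP)
CKY chart[0,5] = {N/(N\NP), NP, NP/(NP\NP), PP/(PP\NP), S/(S\NP)}; S ∉ chart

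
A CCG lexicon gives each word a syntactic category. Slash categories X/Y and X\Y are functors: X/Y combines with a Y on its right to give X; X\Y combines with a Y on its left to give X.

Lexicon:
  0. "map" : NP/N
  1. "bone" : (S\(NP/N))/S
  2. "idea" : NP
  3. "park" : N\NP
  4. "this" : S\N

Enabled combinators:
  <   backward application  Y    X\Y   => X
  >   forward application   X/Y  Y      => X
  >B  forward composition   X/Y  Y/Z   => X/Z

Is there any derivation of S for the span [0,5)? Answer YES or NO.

[0,5] S   <
  [0,1] "map" : NP/N
  [1,5] S\(NP/N)   >
    [1,2] "bone" : (S\(NP/N))/S
    [2,5] S   <
      [2,4] N   <
        [2,3] "idea" : NP
        [3,4] "park" : N\NP
      [4,5] "this" : S\N

YES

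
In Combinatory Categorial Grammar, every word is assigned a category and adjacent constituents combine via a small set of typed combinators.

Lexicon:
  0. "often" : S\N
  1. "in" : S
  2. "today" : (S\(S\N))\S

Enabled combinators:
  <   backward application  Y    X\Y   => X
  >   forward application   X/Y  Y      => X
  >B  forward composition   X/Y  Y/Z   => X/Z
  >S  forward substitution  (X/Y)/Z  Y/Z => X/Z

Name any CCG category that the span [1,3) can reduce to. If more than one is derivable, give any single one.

S\(S\N)

[0,3] S   <
  [0,1] "often" : S\N
  [1,3] S\(S\N)   <
    [1,2] "in" : S
    [2,3] "today" : (S\(S\N))\S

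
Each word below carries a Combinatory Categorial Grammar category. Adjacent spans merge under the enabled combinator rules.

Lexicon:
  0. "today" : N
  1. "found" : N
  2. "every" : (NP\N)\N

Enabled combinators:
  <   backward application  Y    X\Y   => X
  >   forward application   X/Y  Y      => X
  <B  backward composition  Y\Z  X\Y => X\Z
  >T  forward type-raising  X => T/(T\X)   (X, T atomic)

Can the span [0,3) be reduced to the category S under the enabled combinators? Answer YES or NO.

N N (NP\N)\N
CKY chart[0,3] = {N/(N\NP), NP, NP/(NP\NP), PP/(PP\NP), S/(S\NP)}; S ∉ chart

NO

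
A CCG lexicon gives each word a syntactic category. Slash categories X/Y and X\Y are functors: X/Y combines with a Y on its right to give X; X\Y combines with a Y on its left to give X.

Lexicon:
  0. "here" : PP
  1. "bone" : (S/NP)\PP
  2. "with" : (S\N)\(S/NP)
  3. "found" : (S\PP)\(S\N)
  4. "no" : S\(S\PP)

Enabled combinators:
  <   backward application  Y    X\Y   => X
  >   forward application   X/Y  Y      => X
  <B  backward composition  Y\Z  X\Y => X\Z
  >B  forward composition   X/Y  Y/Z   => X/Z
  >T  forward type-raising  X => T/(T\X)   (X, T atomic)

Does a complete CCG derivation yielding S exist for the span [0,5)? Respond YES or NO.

YES

[0,5] S   <
  [0,4] S\PP   <
    [0,3] S\N   <
      [0,2] S/NP   <
        [0,1] "here" : PP
        [1,2] "bone" : (S/NP)\PP
      [2,3] "with" : (S\N)\(S/NP)
    [3,4] "found" : (S\PP)\(S\N)
  [4,5] "no" : S\(S\PP)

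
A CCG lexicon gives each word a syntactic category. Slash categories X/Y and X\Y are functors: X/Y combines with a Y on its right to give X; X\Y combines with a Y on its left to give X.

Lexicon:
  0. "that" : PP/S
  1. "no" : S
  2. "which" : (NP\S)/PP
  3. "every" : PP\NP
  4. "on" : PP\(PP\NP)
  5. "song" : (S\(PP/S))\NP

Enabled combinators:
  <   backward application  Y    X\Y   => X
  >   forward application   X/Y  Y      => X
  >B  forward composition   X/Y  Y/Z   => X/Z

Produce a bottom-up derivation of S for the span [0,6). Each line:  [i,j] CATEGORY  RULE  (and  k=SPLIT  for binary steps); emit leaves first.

[0,1] PP/S  lex  "that"
[1,2] S  lex  "no"
[2,3] (NP\S)/PP  lex  "which"
[3,4] PP\NP  lex  "every"
[4,5] PP\(PP\NP)  lex  "on"
[3,5] PP  <  k=4
[2,5] NP\S  >  k=3
[1,5] NP  <  k=2
[5,6] (S\(PP/S))\NP  lex  "song"
[1,6] S\(PP/S)  <  k=5
[0,6] S  <  k=1

[0,6] S   <
  [0,1] "that" : PP/S
  [1,6] S\(PP/S)   <
    [1,5] NP   <
      [1,2] "no" : S
      [2,5] NP\S   >
        [2,3] "which" : (NP\S)/PP
        [3,5] PP   <
          [3,4] "every" : PP\NP
          [4,5] "on" : PP\(PP\NP)
    [5,6] "song" : (S\(PP/S))\NP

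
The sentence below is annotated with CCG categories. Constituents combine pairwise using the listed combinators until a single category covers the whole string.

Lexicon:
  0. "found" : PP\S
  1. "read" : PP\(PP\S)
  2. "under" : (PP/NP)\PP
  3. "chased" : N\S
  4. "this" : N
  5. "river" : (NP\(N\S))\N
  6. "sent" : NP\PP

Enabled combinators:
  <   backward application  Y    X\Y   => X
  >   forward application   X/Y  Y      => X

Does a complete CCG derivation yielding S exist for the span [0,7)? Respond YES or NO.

NO

PP\S PP\(PP\S) (PP/NP)\PP N\S N (NP\(N\S))\N NP\PP
CKY chart[0,7] = {NP}; S ∉ chart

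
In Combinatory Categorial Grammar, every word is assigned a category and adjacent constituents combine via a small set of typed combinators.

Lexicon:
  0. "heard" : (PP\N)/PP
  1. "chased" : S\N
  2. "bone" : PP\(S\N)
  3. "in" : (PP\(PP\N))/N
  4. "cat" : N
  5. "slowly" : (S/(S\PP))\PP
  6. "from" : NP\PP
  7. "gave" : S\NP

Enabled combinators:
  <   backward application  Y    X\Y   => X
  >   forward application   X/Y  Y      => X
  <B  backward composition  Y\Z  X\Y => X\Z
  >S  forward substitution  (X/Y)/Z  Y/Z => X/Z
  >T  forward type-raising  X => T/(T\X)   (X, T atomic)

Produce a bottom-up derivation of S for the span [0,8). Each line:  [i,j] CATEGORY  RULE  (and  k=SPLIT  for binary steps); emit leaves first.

[0,1] (PP\N)/PP  lex  "heard"
[1,2] S\N  lex  "chased"
[2,3] PP\(S\N)  lex  "bone"
[1,3] PP  <  k=2
[0,3] PP\N  >  k=1
[3,4] (PP\(PP\N))/N  lex  "in"
[4,5] N  lex  "cat"
[3,5] PP\(PP\N)  >  k=4
[0,5] PP  <  k=3
[5,6] (S/(S\PP))\PP  lex  "slowly"
[0,6] S/(S\PP)  <  k=5
[6,7] NP\PP  lex  "from"
[7,8] S\NP  lex  "gave"
[6,8] S\PP  <B  k=7
[0,8] S  >  k=6

[0,8] S   >
  [0,6] S/(S\PP)   <
    [0,5] PP   <
      [0,3] PP\N   >
        [0,1] "heard" : (PP\N)/PP
        [1,3] PP   <
          [1,2] "chased" : S\N
          [2,3] "bone" : PP\(S\N)
      [3,5] PP\(PP\N)   >
        [3,4] "in" : (PP\(PP\N))/N
        [4,5] "cat" : N
    [5,6] "slowly" : (S/(S\PP))\PP
  [6,8] S\PP   <B
    [6,7] "from" : NP\PP
    [7,8] "gave" : S\NP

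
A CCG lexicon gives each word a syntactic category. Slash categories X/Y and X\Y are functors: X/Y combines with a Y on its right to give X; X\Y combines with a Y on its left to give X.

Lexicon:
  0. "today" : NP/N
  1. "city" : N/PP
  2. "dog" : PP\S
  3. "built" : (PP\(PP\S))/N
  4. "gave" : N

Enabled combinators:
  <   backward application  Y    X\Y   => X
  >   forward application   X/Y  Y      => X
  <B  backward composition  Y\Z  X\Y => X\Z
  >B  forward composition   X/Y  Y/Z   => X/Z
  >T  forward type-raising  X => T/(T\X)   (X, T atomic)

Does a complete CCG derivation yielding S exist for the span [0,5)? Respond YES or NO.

NO

NP/N N/PP PP\S (PP\(PP\S))/N N
CKY chart[0,5] = {N/(N\NP), NP, NP/(NP\NP), NP/(N\N), NP/(PP\PP), PP/(PP\NP), S/(S\NP)}; S ∉ chart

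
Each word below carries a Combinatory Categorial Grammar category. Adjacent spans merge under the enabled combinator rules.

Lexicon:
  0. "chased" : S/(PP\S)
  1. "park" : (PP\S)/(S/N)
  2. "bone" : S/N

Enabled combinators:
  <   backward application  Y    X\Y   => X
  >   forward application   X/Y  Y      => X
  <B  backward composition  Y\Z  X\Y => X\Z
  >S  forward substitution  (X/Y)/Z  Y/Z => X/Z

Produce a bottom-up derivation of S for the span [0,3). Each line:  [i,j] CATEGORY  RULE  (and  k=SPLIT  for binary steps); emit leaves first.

[0,3] S   >
  [0,1] "chased" : S/(PP\S)
  [1,3] PP\S   >
    [1,2] "park" : (PP\S)/(S/N)
    [2,3] "bone" : S/N

[0,1] S/(PP\S)  lex  "chased"
[1,2] (PP\S)/(S/N)  lex  "park"
[2,3] S/N  lex  "bone"
[1,3] PP\S  >  k=2
[0,3] S  >  k=1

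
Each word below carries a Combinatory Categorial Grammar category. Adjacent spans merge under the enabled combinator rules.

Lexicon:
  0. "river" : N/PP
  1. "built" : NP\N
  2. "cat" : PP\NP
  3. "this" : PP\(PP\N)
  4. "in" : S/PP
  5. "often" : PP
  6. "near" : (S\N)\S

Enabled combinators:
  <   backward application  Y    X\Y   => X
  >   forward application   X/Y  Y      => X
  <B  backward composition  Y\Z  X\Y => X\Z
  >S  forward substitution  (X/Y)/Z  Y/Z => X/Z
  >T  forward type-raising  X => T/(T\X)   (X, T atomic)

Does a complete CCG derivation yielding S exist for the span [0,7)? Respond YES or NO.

YES

[0,7] S   <
  [0,4] N   >
    [0,1] "river" : N/PP
    [1,4] PP   <
      [1,3] PP\N   <B
        [1,2] "built" : NP\N
        [2,3] "cat" : PP\NP
      [3,4] "this" : PP\(PP\N)
  [4,7] S\N   <
    [4,6] S   >
      [4,5] "in" : S/PP
      [5,6] "often" : PP
    [6,7] "near" : (S\N)\S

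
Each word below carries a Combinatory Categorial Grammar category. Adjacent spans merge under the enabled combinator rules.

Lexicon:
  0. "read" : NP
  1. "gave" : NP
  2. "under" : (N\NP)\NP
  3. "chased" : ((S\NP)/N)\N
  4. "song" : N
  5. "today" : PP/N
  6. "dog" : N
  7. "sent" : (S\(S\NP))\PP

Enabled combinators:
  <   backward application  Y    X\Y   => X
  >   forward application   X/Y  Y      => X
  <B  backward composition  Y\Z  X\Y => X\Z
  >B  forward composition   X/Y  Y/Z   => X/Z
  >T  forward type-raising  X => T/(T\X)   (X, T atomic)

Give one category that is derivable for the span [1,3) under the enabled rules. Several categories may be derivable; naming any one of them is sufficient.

[0,8] S   <
  [0,5] S\NP   >
    [0,4] (S\NP)/N   <
      [0,3] N   >
        [0,1] N/(N\NP)   >T
          [0,1] "read" : NP
        [1,3] N\NP   <
          [1,2] "gave" : NP
          [2,3] "under" : (N\NP)\NP
      [3,4] "chased" : ((S\NP)/N)\N
    [4,5] "song" : N
  [5,8] S\(S\NP)   <
    [5,7] PP   >
      [5,6] "today" : PP/N
      [6,7] "dog" : N
    [7,8] "sent" : (S\(S\NP))\PP

N\NP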